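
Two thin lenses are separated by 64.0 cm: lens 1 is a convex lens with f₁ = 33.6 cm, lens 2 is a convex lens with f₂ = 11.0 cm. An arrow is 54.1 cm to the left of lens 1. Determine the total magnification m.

m = -0.505

Lens 1: 1/d_i1 = 1/(33.6) − 1/(54.1) = 0.01128, so d_i1 = 88.67 cm; m₁ = −d_i1/d_o1 = -1.639.
d_o2 = 64.0 − (88.67) = -24.67 cm (virtual object).
Lens 2: 1/d_i2 = 1/(11.0) − 1/(-24.67) = 0.1314, so d_i2 = 7.608 cm; m₂ = −d_i2/d_o2 = +0.3084.
m = m₁·m₂ = (-1.639)(+0.3084) = -0.505.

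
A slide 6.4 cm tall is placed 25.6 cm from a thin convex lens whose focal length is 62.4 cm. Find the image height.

10.9 cm

1/d_i = 1/f − 1/d_o = 1/(62.40) − 1/(25.6) = -0.02304, so d_i = -43.41 cm.
m = −d_i/d_o = +1.696.
|h_i| = |m|·h_o = 1.696 × 6.4 = 10.9 cm. The image is virtual, upright and enlarged, on the same side as the object.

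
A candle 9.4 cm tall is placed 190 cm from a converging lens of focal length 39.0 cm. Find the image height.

2.43 cm

1/d_i = 1/f − 1/d_o = 1/(39.00) − 1/(190) = 0.02038, so d_i = 49.07 cm.
m = −d_i/d_o = -0.2583.
|h_i| = |m|·h_o = 0.2583 × 9.4 = 2.43 cm. The image is real, inverted and reduced, on the far side of the lens.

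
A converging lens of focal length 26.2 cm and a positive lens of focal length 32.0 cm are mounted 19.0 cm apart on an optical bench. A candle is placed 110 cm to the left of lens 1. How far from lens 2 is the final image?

10.4 cm

Lens 1: 1/d_i1 = 1/f₁ − 1/d_o1 = 1/(26.2) − 1/(110) = 0.02908, so d_i1 = 34.39 cm.
The intermediate image is 34.39 cm to the right of lens 1, which lies 15.39 cm to the right of lens 2 — a virtual object — so d_o2 = −15.39 cm.
Lens 2: 1/d_i2 = 1/f₂ − 1/d_o2 = 1/(32.0) − 1/(-15.39) = 0.09623, so d_i2 = 10.4 cm.
The final image is real, 10.4 cm to the right of lens 2 (overall magnification ≈ -0.21).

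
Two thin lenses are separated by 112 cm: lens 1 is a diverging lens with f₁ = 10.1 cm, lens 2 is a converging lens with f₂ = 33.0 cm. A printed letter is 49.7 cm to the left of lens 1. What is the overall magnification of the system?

m = -0.0638

f₁ = −10.1 cm (diverging).
Lens 1: 1/d_i1 = 1/(-10.1) − 1/(49.7) = -0.1191, so d_i1 = -8.394 cm; m₁ = −d_i1/d_o1 = +0.1689.
d_o2 = 112 − (-8.394) = 120.4 cm.
Lens 2: 1/d_i2 = 1/(33.0) − 1/(120.4) = 0.02200, so d_i2 = 45.46 cm; m₂ = −d_i2/d_o2 = -0.3776.
m = m₁·m₂ = (+0.1689)(-0.3776) = -0.0638.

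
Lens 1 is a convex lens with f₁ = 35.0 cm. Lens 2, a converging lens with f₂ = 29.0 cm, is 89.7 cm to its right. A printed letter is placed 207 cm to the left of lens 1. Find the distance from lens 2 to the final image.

Lens 1: 1/d_i1 = 1/f₁ − 1/d_o1 = 1/(35.0) − 1/(207) = 0.02374, so d_i1 = 42.12 cm.
The intermediate image is 42.12 cm to the right of lens 1, which is 89.7 − (42.12) = 47.58 cm to the left of lens 2, so d_o2 = +47.58 cm.
Lens 2: 1/d_i2 = 1/f₂ − 1/d_o2 = 1/(29.0) − 1/(47.58) = 0.01347, so d_i2 = 74.3 cm.
The final image is real, 74.3 cm to the right of lens 2 (overall magnification ≈ 0.32).

74.3 cm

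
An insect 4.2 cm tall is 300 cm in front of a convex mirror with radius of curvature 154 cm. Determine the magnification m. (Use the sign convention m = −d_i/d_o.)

f = R/2 = 154/2 = 77.00 cm; for a convex mirror, f = -77.00 cm.
1/d_i = 1/f − 1/d_o = 1/(-77.00) − 1/(300) = -0.01632, so d_i = -61.27 cm.
m = −d_i/d_o = −(-61.27)/(300) = +0.204.
The image is virtual, upright and reduced, behind the mirror.

m = +0.204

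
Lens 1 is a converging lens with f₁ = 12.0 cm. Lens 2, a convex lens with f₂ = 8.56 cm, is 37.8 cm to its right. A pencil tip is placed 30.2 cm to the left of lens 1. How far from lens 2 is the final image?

Lens 1: 1/d_i1 = 1/f₁ − 1/d_o1 = 1/(12.0) − 1/(30.2) = 0.05022, so d_i1 = 19.91 cm.
The intermediate image is 19.91 cm to the right of lens 1, which is 37.8 − (19.91) = 17.89 cm to the left of lens 2, so d_o2 = +17.89 cm.
Lens 2: 1/d_i2 = 1/f₂ − 1/d_o2 = 1/(8.56) − 1/(17.89) = 0.06093, so d_i2 = 16.4 cm.
The final image is real, 16.4 cm to the right of lens 2 (overall magnification ≈ 0.61).

16.4 cm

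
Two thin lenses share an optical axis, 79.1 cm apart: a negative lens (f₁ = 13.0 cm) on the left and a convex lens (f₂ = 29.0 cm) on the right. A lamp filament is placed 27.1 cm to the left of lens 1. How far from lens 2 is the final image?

Lens 1 is diverging, so f₁ = −13.0 cm.
Lens 1: 1/d_i1 = 1/f₁ − 1/d_o1 = 1/(-13.0) − 1/(27.1) = -0.1138, so d_i1 = -8.786 cm.
The intermediate image is 8.786 cm to the left of lens 1 (virtual), which is 79.1 − (-8.786) = 87.89 cm to the left of lens 2, so d_o2 = +87.89 cm.
Lens 2: 1/d_i2 = 1/f₂ − 1/d_o2 = 1/(29.0) − 1/(87.89) = 0.02310, so d_i2 = 43.3 cm.
The final image is real, 43.3 cm to the right of lens 2 (overall magnification ≈ -0.16).

43.3 cm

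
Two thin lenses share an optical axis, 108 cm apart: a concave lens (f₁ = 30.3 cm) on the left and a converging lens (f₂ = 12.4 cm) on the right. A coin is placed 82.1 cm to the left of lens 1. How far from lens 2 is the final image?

13.7 cm

Lens 1 is diverging, so f₁ = −30.3 cm.
Lens 1: 1/d_i1 = 1/f₁ − 1/d_o1 = 1/(-30.3) − 1/(82.1) = -0.04518, so d_i1 = -22.13 cm.
The intermediate image is 22.13 cm to the left of lens 1 (virtual), which is 108 − (-22.13) = 130.1 cm to the left of lens 2, so d_o2 = +130.1 cm.
Lens 2: 1/d_i2 = 1/f₂ − 1/d_o2 = 1/(12.4) − 1/(130.1) = 0.07296, so d_i2 = 13.7 cm.
The final image is real, 13.7 cm to the right of lens 2 (overall magnification ≈ -0.028).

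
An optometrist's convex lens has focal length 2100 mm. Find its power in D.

f = 210 cm = 2.10 m.
P = 1/f = 1/(2.10 m) = +0.476 D.

P = +0.476 D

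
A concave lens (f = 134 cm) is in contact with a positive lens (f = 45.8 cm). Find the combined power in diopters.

P₁ = 1/f₁ = 1/(-1.34 m) = -0.7463 D; P₂ = 1/f₂ = 1/(0.458 m) = +2.183 D.
For thin lenses in contact, P = P₁ + P₂ = (-0.7463) + (+2.183) = +1.44 D.

P = +1.44 D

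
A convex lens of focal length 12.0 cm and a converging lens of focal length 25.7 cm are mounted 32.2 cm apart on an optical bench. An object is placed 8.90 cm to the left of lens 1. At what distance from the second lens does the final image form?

Lens 1: 1/d_i1 = 1/f₁ − 1/d_o1 = 1/(12.0) − 1/(8.90) = -0.02903, so d_i1 = -34.45 cm.
The intermediate image is 34.45 cm to the left of lens 1 (virtual), which is 32.2 − (-34.45) = 66.65 cm to the left of lens 2, so d_o2 = +66.65 cm.
Lens 2: 1/d_i2 = 1/f₂ − 1/d_o2 = 1/(25.7) − 1/(66.65) = 0.02391, so d_i2 = 41.8 cm.
The final image is real, 41.8 cm to the right of lens 2 (overall magnification ≈ -2.4).

41.8 cm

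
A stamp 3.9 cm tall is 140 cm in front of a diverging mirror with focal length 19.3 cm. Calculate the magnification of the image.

m = +0.121

For a diverging mirror, f = -19.3 cm.
1/d_i = 1/f − 1/d_o = 1/(-19.30) − 1/(140) = -0.05896, so d_i = -16.96 cm.
m = −d_i/d_o = −(-16.96)/(140) = +0.121.
The image is virtual, upright and reduced, behind the mirror.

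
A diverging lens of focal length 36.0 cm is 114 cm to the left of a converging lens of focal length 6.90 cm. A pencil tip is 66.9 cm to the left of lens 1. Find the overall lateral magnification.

m = -0.0185

f₁ = −36.0 cm (diverging).
Lens 1: 1/d_i1 = 1/(-36.0) − 1/(66.9) = -0.04273, so d_i1 = -23.41 cm; m₁ = −d_i1/d_o1 = +0.3499.
d_o2 = 114 − (-23.41) = 137.4 cm.
Lens 2: 1/d_i2 = 1/(6.90) − 1/(137.4) = 0.1376, so d_i2 = 7.265 cm; m₂ = −d_i2/d_o2 = -0.05287.
m = m₁·m₂ = (+0.3499)(-0.05287) = -0.0185.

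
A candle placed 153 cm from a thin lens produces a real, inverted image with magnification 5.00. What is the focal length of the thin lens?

m = −d_i/d_o ⇒ d_i = −m·d_o = −(-5.00)·(153) = 765.0 cm.
1/f = 1/d_o + 1/d_i = 1/(153) + 1/(765.0) = 0.007843, so f = 128 cm.
Since f is positive, the thin lens is converging.

f = 128 cm (converging)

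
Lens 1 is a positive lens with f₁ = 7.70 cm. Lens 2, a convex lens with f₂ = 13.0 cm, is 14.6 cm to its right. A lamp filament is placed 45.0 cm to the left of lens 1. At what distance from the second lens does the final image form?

Lens 1: 1/d_i1 = 1/f₁ − 1/d_o1 = 1/(7.70) − 1/(45.0) = 0.1076, so d_i1 = 9.290 cm.
The intermediate image is 9.290 cm to the right of lens 1, which is 14.6 − (9.290) = 5.310 cm to the left of lens 2, so d_o2 = +5.310 cm.
Lens 2: 1/d_i2 = 1/f₂ − 1/d_o2 = 1/(13.0) − 1/(5.310) = -0.1114, so d_i2 = -8.98 cm.
The final image is virtual, 8.98 cm to the left of lens 2 (overall magnification ≈ -0.35).

8.98 cm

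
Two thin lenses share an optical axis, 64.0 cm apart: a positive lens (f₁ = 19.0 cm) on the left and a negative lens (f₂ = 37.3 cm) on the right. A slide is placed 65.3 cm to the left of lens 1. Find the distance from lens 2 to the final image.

18.6 cm

Lens 1: 1/d_i1 = 1/f₁ − 1/d_o1 = 1/(19.0) − 1/(65.3) = 0.03732, so d_i1 = 26.80 cm.
The intermediate image is 26.80 cm to the right of lens 1, which is 64.0 − (26.80) = 37.20 cm to the left of lens 2, so d_o2 = +37.20 cm.
Lens 2 is diverging, so f₂ = −37.3 cm.
Lens 2: 1/d_i2 = 1/f₂ − 1/d_o2 = 1/(-37.3) − 1/(37.20) = -0.05369, so d_i2 = -18.6 cm.
The final image is virtual, 18.6 cm to the left of lens 2 (overall magnification ≈ -0.21).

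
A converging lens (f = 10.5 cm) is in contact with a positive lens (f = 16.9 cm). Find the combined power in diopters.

P₁ = 1/f₁ = 1/(0.105 m) = +9.524 D; P₂ = 1/f₂ = 1/(0.169 m) = +5.917 D.
For thin lenses in contact, P = P₁ + P₂ = (+9.524) + (+5.917) = +15.4 D.

P = +15.4 D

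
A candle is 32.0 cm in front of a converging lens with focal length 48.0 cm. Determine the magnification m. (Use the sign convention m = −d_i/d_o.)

m = +3.00

1/d_i = 1/f − 1/d_o = 1/(48.00) − 1/(32.0) = -0.01042, so d_i = -96.00 cm.
m = −d_i/d_o = −(-96.00)/(32.0) = +3.00.
The image is virtual, upright and enlarged, on the same side as the object.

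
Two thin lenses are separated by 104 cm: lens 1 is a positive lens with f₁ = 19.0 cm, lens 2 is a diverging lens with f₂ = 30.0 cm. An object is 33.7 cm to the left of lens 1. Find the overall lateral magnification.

m = -0.429

Lens 1: 1/d_i1 = 1/(19.0) − 1/(33.7) = 0.02296, so d_i1 = 43.56 cm; m₁ = −d_i1/d_o1 = -1.293.
d_o2 = 104 − (43.56) = 60.44 cm.
f₂ = −30.0 cm (diverging).
Lens 2: 1/d_i2 = 1/(-30.0) − 1/(60.44) = -0.04988, so d_i2 = -20.05 cm; m₂ = −d_i2/d_o2 = +0.3317.
m = m₁·m₂ = (-1.293)(+0.3317) = -0.429.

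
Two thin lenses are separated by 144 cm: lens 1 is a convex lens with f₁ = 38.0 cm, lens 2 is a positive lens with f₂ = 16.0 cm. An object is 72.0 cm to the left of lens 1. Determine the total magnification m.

Lens 1: 1/d_i1 = 1/(38.0) − 1/(72.0) = 0.01243, so d_i1 = 80.47 cm; m₁ = −d_i1/d_o1 = -1.118.
d_o2 = 144 − (80.47) = 63.53 cm.
Lens 2: 1/d_i2 = 1/(16.0) − 1/(63.53) = 0.04676, so d_i2 = 21.39 cm; m₂ = −d_i2/d_o2 = -0.3366.
m = m₁·m₂ = (-1.118)(-0.3366) = +0.376.

m = +0.376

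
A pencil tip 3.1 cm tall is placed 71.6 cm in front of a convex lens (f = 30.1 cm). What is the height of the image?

1/d_i = 1/f − 1/d_o = 1/(30.10) − 1/(71.6) = 0.01926, so d_i = 51.93 cm.
m = −d_i/d_o = -0.7253.
|h_i| = |m|·h_o = 0.7253 × 3.1 = 2.25 cm. The image is real, inverted and reduced, on the far side of the lens.

2.25 cm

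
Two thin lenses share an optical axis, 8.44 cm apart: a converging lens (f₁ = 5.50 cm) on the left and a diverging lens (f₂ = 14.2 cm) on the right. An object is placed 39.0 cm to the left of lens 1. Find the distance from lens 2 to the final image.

Lens 1: 1/d_i1 = 1/f₁ − 1/d_o1 = 1/(5.50) − 1/(39.0) = 0.1562, so d_i1 = 6.403 cm.
The intermediate image is 6.403 cm to the right of lens 1, which is 8.44 − (6.403) = 2.037 cm to the left of lens 2, so d_o2 = +2.037 cm.
Lens 2 is diverging, so f₂ = −14.2 cm.
Lens 2: 1/d_i2 = 1/f₂ − 1/d_o2 = 1/(-14.2) − 1/(2.037) = -0.5613, so d_i2 = -1.78 cm.
The final image is virtual, 1.78 cm to the left of lens 2 (overall magnification ≈ -0.14).

1.78 cm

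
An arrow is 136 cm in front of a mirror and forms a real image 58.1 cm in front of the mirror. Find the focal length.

f = 40.7 cm (concave)

Real image ⇒ d_i = +58.1 cm.
1/f = 1/d_o + 1/d_i = 1/(136) + 1/(58.1) = 0.02456, so f = 40.7 cm.
Since f is positive, the mirror is concave.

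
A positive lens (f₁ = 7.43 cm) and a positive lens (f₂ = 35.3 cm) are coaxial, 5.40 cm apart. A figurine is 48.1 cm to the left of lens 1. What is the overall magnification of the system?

m = -0.167

Lens 1: 1/d_i1 = 1/(7.43) − 1/(48.1) = 0.1138, so d_i1 = 8.787 cm; m₁ = −d_i1/d_o1 = -0.1827.
d_o2 = 5.40 − (8.787) = -3.387 cm (virtual object).
Lens 2: 1/d_i2 = 1/(35.3) − 1/(-3.387) = 0.3236, so d_i2 = 3.090 cm; m₂ = −d_i2/d_o2 = +0.9125.
m = m₁·m₂ = (-0.1827)(+0.9125) = -0.167.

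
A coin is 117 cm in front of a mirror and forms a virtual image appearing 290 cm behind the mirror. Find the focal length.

f = 196 cm (concave)

Virtual image ⇒ d_i = −290 cm.
1/f = 1/d_o + 1/d_i = 1/(117) + 1/(-290) = 0.005099, so f = 196 cm.
Since f is positive, the mirror is concave.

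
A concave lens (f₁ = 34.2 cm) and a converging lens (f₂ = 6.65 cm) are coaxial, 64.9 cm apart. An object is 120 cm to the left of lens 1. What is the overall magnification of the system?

f₁ = −34.2 cm (diverging).
Lens 1: 1/d_i1 = 1/(-34.2) − 1/(120) = -0.03757, so d_i1 = -26.61 cm; m₁ = −d_i1/d_o1 = +0.2218.
d_o2 = 64.9 − (-26.61) = 91.51 cm.
Lens 2: 1/d_i2 = 1/(6.65) − 1/(91.51) = 0.1394, so d_i2 = 7.171 cm; m₂ = −d_i2/d_o2 = -0.07836.
m = m₁·m₂ = (+0.2218)(-0.07836) = -0.0174.

m = -0.0174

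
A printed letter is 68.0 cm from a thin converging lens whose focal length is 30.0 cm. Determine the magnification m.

1/d_i = 1/f − 1/d_o = 1/(30.00) − 1/(68.0) = 0.01863, so d_i = 53.68 cm.
m = −d_i/d_o = −(53.68)/(68.0) = -0.789.
The image is real, inverted and reduced, on the far side of the lens.

m = -0.789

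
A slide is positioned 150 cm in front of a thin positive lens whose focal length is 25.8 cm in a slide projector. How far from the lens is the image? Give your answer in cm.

Lens equation: 1/d_i = 1/f − 1/d_o = 1/(25.80) − 1/(150) = 0.03876 − 0.006667 = 0.03209, so d_i = 31.2 cm.
The image is real, inverted and reduced, on the far side of the lens.

31.2 cm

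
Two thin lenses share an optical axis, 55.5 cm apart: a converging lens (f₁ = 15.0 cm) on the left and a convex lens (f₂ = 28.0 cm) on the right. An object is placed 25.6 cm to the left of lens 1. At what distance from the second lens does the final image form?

Lens 1: 1/d_i1 = 1/f₁ − 1/d_o1 = 1/(15.0) − 1/(25.6) = 0.02760, so d_i1 = 36.23 cm.
The intermediate image is 36.23 cm to the right of lens 1, which is 55.5 − (36.23) = 19.27 cm to the left of lens 2, so d_o2 = +19.27 cm.
Lens 2: 1/d_i2 = 1/f₂ − 1/d_o2 = 1/(28.0) − 1/(19.27) = -0.01618, so d_i2 = -61.8 cm.
The final image is virtual, 61.8 cm to the left of lens 2 (overall magnification ≈ -4.5).

61.8 cm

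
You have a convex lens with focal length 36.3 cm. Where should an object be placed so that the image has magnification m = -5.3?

43.1 cm

m = −d_i/d_o ⇒ d_i = −m·d_o.
1/f = 1/d_o + 1/d_i = 1/d_o − 1/(m·d_o) = (1 − 1/m)/d_o, so d_o = f(1 − 1/m) = (36.30)(1 − 1/(-5.3)) = 43.1 cm.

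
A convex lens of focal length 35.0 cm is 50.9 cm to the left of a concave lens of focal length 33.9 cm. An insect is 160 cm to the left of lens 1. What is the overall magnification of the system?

Lens 1: 1/d_i1 = 1/(35.0) − 1/(160) = 0.02232, so d_i1 = 44.80 cm; m₁ = −d_i1/d_o1 = -0.2800.
d_o2 = 50.9 − (44.80) = 6.100 cm.
f₂ = −33.9 cm (diverging).
Lens 2: 1/d_i2 = 1/(-33.9) − 1/(6.100) = -0.1934, so d_i2 = -5.170 cm; m₂ = −d_i2/d_o2 = +0.8475.
m = m₁·m₂ = (-0.2800)(+0.8475) = -0.237.

m = -0.237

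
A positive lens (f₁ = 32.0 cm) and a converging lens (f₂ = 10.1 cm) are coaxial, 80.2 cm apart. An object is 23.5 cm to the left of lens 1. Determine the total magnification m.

Lens 1: 1/d_i1 = 1/(32.0) − 1/(23.5) = -0.01130, so d_i1 = -88.47 cm; m₁ = −d_i1/d_o1 = +3.765.
d_o2 = 80.2 − (-88.47) = 168.7 cm.
Lens 2: 1/d_i2 = 1/(10.1) − 1/(168.7) = 0.09308, so d_i2 = 10.74 cm; m₂ = −d_i2/d_o2 = -0.06368.
m = m₁·m₂ = (+3.765)(-0.06368) = -0.240.

m = -0.240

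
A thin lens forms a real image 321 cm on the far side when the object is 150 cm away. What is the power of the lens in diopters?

d_i = +321 cm.
1/f = 1/d_o + 1/d_i = 1/(150) + 1/(321) = 0.009782 cm⁻¹.
f = 102.2 cm = 1.022 m, so P = 1/f = +0.978 D.

P = +0.978 D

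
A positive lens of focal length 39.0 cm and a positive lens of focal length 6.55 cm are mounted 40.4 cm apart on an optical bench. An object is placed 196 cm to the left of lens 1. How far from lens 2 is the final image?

Lens 1: 1/d_i1 = 1/f₁ − 1/d_o1 = 1/(39.0) − 1/(196) = 0.02054, so d_i1 = 48.69 cm.
The intermediate image is 48.69 cm to the right of lens 1, which lies 8.290 cm to the right of lens 2 — a virtual object — so d_o2 = −8.290 cm.
Lens 2: 1/d_i2 = 1/f₂ − 1/d_o2 = 1/(6.55) − 1/(-8.290) = 0.2733, so d_i2 = 3.66 cm.
The final image is real, 3.66 cm to the right of lens 2 (overall magnification ≈ -0.11).

3.66 cm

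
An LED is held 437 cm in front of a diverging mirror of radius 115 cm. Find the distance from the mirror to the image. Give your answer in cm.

50.8 cm

f = R/2 = 115/2 = 57.50 cm; for a diverging mirror, f = -57.50 cm.
Mirror equation: 1/s_i = 1/f − 1/s_o = 1/(-57.50) − 1/(437) = -0.01739 − 0.002288 = -0.01968, so s_i = -50.8 cm.
The image is virtual, upright and reduced, behind the mirror.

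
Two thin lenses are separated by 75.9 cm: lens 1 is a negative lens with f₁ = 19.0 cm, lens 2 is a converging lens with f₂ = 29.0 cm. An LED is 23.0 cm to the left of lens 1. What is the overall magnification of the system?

m = -0.229

f₁ = −19.0 cm (diverging).
Lens 1: 1/d_i1 = 1/(-19.0) − 1/(23.0) = -0.09611, so d_i1 = -10.40 cm; m₁ = −d_i1/d_o1 = +0.4522.
d_o2 = 75.9 − (-10.40) = 86.30 cm.
Lens 2: 1/d_i2 = 1/(29.0) − 1/(86.30) = 0.02290, so d_i2 = 43.68 cm; m₂ = −d_i2/d_o2 = -0.5061.
m = m₁·m₂ = (+0.4522)(-0.5061) = -0.229.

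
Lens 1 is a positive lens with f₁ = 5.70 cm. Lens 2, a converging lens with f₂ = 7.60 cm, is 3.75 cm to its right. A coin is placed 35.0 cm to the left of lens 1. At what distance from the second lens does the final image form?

2.18 cm

Lens 1: 1/d_i1 = 1/f₁ − 1/d_o1 = 1/(5.70) − 1/(35.0) = 0.1469, so d_i1 = 6.809 cm.
The intermediate image is 6.809 cm to the right of lens 1, which lies 3.059 cm to the right of lens 2 — a virtual object — so d_o2 = −3.059 cm.
Lens 2: 1/d_i2 = 1/f₂ − 1/d_o2 = 1/(7.60) − 1/(-3.059) = 0.4585, so d_i2 = 2.18 cm.
The final image is real, 2.18 cm to the right of lens 2 (overall magnification ≈ -0.14).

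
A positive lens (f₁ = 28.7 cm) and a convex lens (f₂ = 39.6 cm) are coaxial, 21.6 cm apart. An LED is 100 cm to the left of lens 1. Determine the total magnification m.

Lens 1: 1/d_i1 = 1/(28.7) − 1/(100) = 0.02484, so d_i1 = 40.25 cm; m₁ = −d_i1/d_o1 = -0.4025.
d_o2 = 21.6 − (40.25) = -18.65 cm (virtual object).
Lens 2: 1/d_i2 = 1/(39.6) − 1/(-18.65) = 0.07887, so d_i2 = 12.68 cm; m₂ = −d_i2/d_o2 = +0.6798.
m = m₁·m₂ = (-0.4025)(+0.6798) = -0.274.

m = -0.274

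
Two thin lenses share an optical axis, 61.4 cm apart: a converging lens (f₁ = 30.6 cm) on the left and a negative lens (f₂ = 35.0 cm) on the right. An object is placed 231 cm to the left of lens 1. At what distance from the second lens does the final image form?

15.0 cm

Lens 1: 1/d_i1 = 1/f₁ − 1/d_o1 = 1/(30.6) − 1/(231) = 0.02835, so d_i1 = 35.27 cm.
The intermediate image is 35.27 cm to the right of lens 1, which is 61.4 − (35.27) = 26.13 cm to the left of lens 2, so d_o2 = +26.13 cm.
Lens 2 is diverging, so f₂ = −35.0 cm.
Lens 2: 1/d_i2 = 1/f₂ − 1/d_o2 = 1/(-35.0) − 1/(26.13) = -0.06684, so d_i2 = -15.0 cm.
The final image is virtual, 15.0 cm to the left of lens 2 (overall magnification ≈ -0.087).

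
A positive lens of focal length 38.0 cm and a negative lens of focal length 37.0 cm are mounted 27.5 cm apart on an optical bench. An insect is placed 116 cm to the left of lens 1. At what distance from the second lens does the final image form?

Lens 1: 1/d_i1 = 1/f₁ − 1/d_o1 = 1/(38.0) − 1/(116) = 0.01770, so d_i1 = 56.51 cm.
The intermediate image is 56.51 cm to the right of lens 1, which lies 29.01 cm to the right of lens 2 — a virtual object — so d_o2 = −29.01 cm.
Lens 2 is diverging, so f₂ = −37.0 cm.
Lens 2: 1/d_i2 = 1/f₂ − 1/d_o2 = 1/(-37.0) − 1/(-29.01) = 0.007444, so d_i2 = 134 cm.
The final image is real, 134 cm to the right of lens 2 (overall magnification ≈ -2.3).

134 cm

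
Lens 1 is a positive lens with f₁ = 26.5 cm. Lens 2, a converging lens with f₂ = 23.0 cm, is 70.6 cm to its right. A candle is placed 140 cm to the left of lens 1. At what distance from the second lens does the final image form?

58.5 cm

Lens 1: 1/d_i1 = 1/f₁ − 1/d_o1 = 1/(26.5) − 1/(140) = 0.03059, so d_i1 = 32.69 cm.
The intermediate image is 32.69 cm to the right of lens 1, which is 70.6 − (32.69) = 37.91 cm to the left of lens 2, so d_o2 = +37.91 cm.
Lens 2: 1/d_i2 = 1/f₂ − 1/d_o2 = 1/(23.0) − 1/(37.91) = 0.01710, so d_i2 = 58.5 cm.
The final image is real, 58.5 cm to the right of lens 2 (overall magnification ≈ 0.36).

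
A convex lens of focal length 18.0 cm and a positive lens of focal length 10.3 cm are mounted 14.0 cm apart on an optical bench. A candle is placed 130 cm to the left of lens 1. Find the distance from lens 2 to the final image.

4.13 cm

Lens 1: 1/d_i1 = 1/f₁ − 1/d_o1 = 1/(18.0) − 1/(130) = 0.04786, so d_i1 = 20.89 cm.
The intermediate image is 20.89 cm to the right of lens 1, which lies 6.890 cm to the right of lens 2 — a virtual object — so d_o2 = −6.890 cm.
Lens 2: 1/d_i2 = 1/f₂ − 1/d_o2 = 1/(10.3) − 1/(-6.890) = 0.2422, so d_i2 = 4.13 cm.
The final image is real, 4.13 cm to the right of lens 2 (overall magnification ≈ -0.096).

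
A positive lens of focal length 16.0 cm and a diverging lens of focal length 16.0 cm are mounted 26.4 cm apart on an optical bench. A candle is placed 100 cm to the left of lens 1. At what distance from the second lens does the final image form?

5.04 cm

Lens 1: 1/d_i1 = 1/f₁ − 1/d_o1 = 1/(16.0) − 1/(100) = 0.05250, so d_i1 = 19.05 cm.
The intermediate image is 19.05 cm to the right of lens 1, which is 26.4 − (19.05) = 7.350 cm to the left of lens 2, so d_o2 = +7.350 cm.
Lens 2 is diverging, so f₂ = −16.0 cm.
Lens 2: 1/d_i2 = 1/f₂ − 1/d_o2 = 1/(-16.0) − 1/(7.350) = -0.1986, so d_i2 = -5.04 cm.
The final image is virtual, 5.04 cm to the left of lens 2 (overall magnification ≈ -0.13).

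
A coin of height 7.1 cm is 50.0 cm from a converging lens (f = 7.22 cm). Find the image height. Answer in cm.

1.20 cm

1/d_i = 1/f − 1/d_o = 1/(7.220) − 1/(50.0) = 0.1185, so d_i = 8.439 cm.
m = −d_i/d_o = -0.1688.
|h_i| = |m|·h_o = 0.1688 × 7.1 = 1.20 cm. The image is real, inverted and reduced, on the far side of the lens.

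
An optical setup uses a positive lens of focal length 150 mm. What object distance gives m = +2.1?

78.6 mm

m = −d_i/d_o ⇒ d_i = −m·d_o.
1/f = 1/d_o + 1/d_i = 1/d_o − 1/(m·d_o) = (1 − 1/m)/d_o, so d_o = f(1 − 1/m) = (150.0)(1 − 1/(+2.1)) = 78.6 mm.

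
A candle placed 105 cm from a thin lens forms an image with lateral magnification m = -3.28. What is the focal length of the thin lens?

f = 80.5 cm (converging)

m = −d_i/d_o ⇒ d_i = −m·d_o = −(-3.28)·(105) = 344.4 cm.
1/f = 1/d_o + 1/d_i = 1/(105) + 1/(344.4) = 0.01243, so f = 80.5 cm.
Since f is positive, the thin lens is converging.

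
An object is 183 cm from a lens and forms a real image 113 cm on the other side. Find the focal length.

Real image ⇒ d_i = +113 cm.
1/f = 1/d_o + 1/d_i = 1/(183) + 1/(113) = 0.01431, so f = 69.9 cm.
Since f is positive, the lens is converging.

f = 69.9 cm (converging)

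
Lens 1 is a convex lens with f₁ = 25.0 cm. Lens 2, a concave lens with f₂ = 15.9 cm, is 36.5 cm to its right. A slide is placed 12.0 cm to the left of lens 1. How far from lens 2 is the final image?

Lens 1: 1/d_i1 = 1/f₁ − 1/d_o1 = 1/(25.0) − 1/(12.0) = -0.04333, so d_i1 = -23.08 cm.
The intermediate image is 23.08 cm to the left of lens 1 (virtual), which is 36.5 − (-23.08) = 59.58 cm to the left of lens 2, so d_o2 = +59.58 cm.
Lens 2 is diverging, so f₂ = −15.9 cm.
Lens 2: 1/d_i2 = 1/f₂ − 1/d_o2 = 1/(-15.9) − 1/(59.58) = -0.07968, so d_i2 = -12.6 cm.
The final image is virtual, 12.6 cm to the left of lens 2 (overall magnification ≈ 0.41).

12.6 cm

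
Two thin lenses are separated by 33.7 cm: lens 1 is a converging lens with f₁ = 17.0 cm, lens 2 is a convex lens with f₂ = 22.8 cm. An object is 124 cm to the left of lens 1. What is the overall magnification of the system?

m = -0.412

Lens 1: 1/d_i1 = 1/(17.0) − 1/(124) = 0.05076, so d_i1 = 19.70 cm; m₁ = −d_i1/d_o1 = -0.1589.
d_o2 = 33.7 − (19.70) = 14.00 cm.
Lens 2: 1/d_i2 = 1/(22.8) − 1/(14.00) = -0.02757, so d_i2 = -36.27 cm; m₂ = −d_i2/d_o2 = +2.591.
m = m₁·m₂ = (-0.1589)(+2.591) = -0.412.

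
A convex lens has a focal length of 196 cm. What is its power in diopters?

P = +0.510 D

f = 196 cm = 1.96 m.
P = 1/f = 1/(1.96 m) = +0.510 D.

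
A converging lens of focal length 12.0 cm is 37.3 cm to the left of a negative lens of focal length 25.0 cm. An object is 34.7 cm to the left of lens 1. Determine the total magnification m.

m = -0.301

Lens 1: 1/d_i1 = 1/(12.0) − 1/(34.7) = 0.05451, so d_i1 = 18.34 cm; m₁ = −d_i1/d_o1 = -0.5285.
d_o2 = 37.3 − (18.34) = 18.96 cm.
f₂ = −25.0 cm (diverging).
Lens 2: 1/d_i2 = 1/(-25.0) − 1/(18.96) = -0.09274, so d_i2 = -10.78 cm; m₂ = −d_i2/d_o2 = +0.5687.
m = m₁·m₂ = (-0.5285)(+0.5687) = -0.301.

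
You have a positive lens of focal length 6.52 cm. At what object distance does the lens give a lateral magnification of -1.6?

10.6 cm

m = −d_i/d_o ⇒ d_i = −m·d_o.
1/f = 1/d_o + 1/d_i = 1/d_o − 1/(m·d_o) = (1 − 1/m)/d_o, so d_o = f(1 − 1/m) = (6.520)(1 − 1/(-1.6)) = 10.6 cm.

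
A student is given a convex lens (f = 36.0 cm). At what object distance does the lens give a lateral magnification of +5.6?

m = −d_i/d_o ⇒ d_i = −m·d_o.
1/f = 1/d_o + 1/d_i = 1/d_o − 1/(m·d_o) = (1 − 1/m)/d_o, so d_o = f(1 − 1/m) = (36.00)(1 − 1/(+5.6)) = 29.6 cm.

29.6 cm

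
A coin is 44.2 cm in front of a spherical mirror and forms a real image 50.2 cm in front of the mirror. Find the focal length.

Real image ⇒ d_i = +50.2 cm.
1/f = 1/d_o + 1/d_i = 1/(44.2) + 1/(50.2) = 0.04254, so f = 23.5 cm.
Since f is positive, the spherical mirror is concave.

f = 23.5 cm (concave)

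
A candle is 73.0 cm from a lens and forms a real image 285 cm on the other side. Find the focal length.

Real image ⇒ d_i = +285 cm.
1/f = 1/d_o + 1/d_i = 1/(73.0) + 1/(285) = 0.01721, so f = 58.1 cm.
Since f is positive, the lens is converging.

f = 58.1 cm (converging)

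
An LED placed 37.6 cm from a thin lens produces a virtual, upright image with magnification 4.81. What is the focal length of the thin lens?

f = 47.5 cm (converging)

m = −d_i/d_o ⇒ d_i = −m·d_o = −(+4.81)·(37.6) = -180.9 cm.
1/f = 1/d_o + 1/d_i = 1/(37.6) + 1/(-180.9) = 0.02107, so f = 47.5 cm.
Since f is positive, the thin lens is converging.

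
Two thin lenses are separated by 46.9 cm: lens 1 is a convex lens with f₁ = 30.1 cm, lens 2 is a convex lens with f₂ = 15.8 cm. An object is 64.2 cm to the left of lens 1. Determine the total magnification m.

Lens 1: 1/d_i1 = 1/(30.1) − 1/(64.2) = 0.01765, so d_i1 = 56.67 cm; m₁ = −d_i1/d_o1 = -0.8827.
d_o2 = 46.9 − (56.67) = -9.770 cm (virtual object).
Lens 2: 1/d_i2 = 1/(15.8) − 1/(-9.770) = 0.1656, so d_i2 = 6.037 cm; m₂ = −d_i2/d_o2 = +0.6179.
m = m₁·m₂ = (-0.8827)(+0.6179) = -0.545.

m = -0.545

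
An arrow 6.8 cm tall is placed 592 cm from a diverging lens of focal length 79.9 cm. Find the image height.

0.809 cm

For a diverging lens, f = -79.9 cm.
1/d_i = 1/f − 1/d_o = 1/(-79.90) − 1/(592) = -0.01420, so d_i = -70.40 cm.
m = −d_i/d_o = +0.1189.
|h_i| = |m|·h_o = 0.1189 × 6.8 = 0.809 cm. The image is virtual, upright and reduced, on the same side as the object.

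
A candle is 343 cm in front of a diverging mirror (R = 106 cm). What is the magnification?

m = +0.134

f = R/2 = 106/2 = 53.00 cm; for a diverging mirror, f = -53.00 cm.
1/d_i = 1/f − 1/d_o = 1/(-53.00) − 1/(343) = -0.02178, so d_i = -45.91 cm.
m = −d_i/d_o = −(-45.91)/(343) = +0.134.
The image is virtual, upright and reduced, behind the mirror.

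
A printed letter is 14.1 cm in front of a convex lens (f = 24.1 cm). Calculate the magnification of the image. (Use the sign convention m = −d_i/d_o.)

m = +2.41

1/d_i = 1/f − 1/d_o = 1/(24.10) − 1/(14.1) = -0.02943, so d_i = -33.98 cm.
m = −d_i/d_o = −(-33.98)/(14.1) = +2.41.
The image is virtual, upright and enlarged, on the same side as the object.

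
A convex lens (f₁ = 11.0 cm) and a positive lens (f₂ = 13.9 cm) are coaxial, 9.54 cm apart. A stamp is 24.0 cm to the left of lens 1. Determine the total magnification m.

m = -0.477

Lens 1: 1/d_i1 = 1/(11.0) − 1/(24.0) = 0.04924, so d_i1 = 20.31 cm; m₁ = −d_i1/d_o1 = -0.8462.
d_o2 = 9.54 − (20.31) = -10.77 cm (virtual object).
Lens 2: 1/d_i2 = 1/(13.9) − 1/(-10.77) = 0.1648, so d_i2 = 6.068 cm; m₂ = −d_i2/d_o2 = +0.5634.
m = m₁·m₂ = (-0.8462)(+0.5634) = -0.477.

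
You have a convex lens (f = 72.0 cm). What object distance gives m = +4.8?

m = −d_i/d_o ⇒ d_i = −m·d_o.
1/f = 1/d_o + 1/d_i = 1/d_o − 1/(m·d_o) = (1 − 1/m)/d_o, so d_o = f(1 − 1/m) = (72.00)(1 − 1/(+4.8)) = 57.0 cm.

57.0 cm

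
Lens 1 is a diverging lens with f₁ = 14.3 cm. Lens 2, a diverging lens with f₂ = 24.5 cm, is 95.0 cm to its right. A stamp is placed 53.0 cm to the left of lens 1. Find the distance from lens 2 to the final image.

19.9 cm

Lens 1 is diverging, so f₁ = −14.3 cm.
Lens 1: 1/d_i1 = 1/f₁ − 1/d_o1 = 1/(-14.3) − 1/(53.0) = -0.08880, so d_i1 = -11.26 cm.
The intermediate image is 11.26 cm to the left of lens 1 (virtual), which is 95.0 − (-11.26) = 106.3 cm to the left of lens 2, so d_o2 = +106.3 cm.
Lens 2 is diverging, so f₂ = −24.5 cm.
Lens 2: 1/d_i2 = 1/f₂ − 1/d_o2 = 1/(-24.5) − 1/(106.3) = -0.05022, so d_i2 = -19.9 cm.
The final image is virtual, 19.9 cm to the left of lens 2 (overall magnification ≈ 0.040).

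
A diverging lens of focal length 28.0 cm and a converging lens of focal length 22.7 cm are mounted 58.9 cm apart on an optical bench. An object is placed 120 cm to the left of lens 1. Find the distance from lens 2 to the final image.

Lens 1 is diverging, so f₁ = −28.0 cm.
Lens 1: 1/d_i1 = 1/f₁ − 1/d_o1 = 1/(-28.0) − 1/(120) = -0.04405, so d_i1 = -22.70 cm.
The intermediate image is 22.70 cm to the left of lens 1 (virtual), which is 58.9 − (-22.70) = 81.60 cm to the left of lens 2, so d_o2 = +81.60 cm.
Lens 2: 1/d_i2 = 1/f₂ − 1/d_o2 = 1/(22.7) − 1/(81.60) = 0.03180, so d_i2 = 31.4 cm.
The final image is real, 31.4 cm to the right of lens 2 (overall magnification ≈ -0.073).

31.4 cm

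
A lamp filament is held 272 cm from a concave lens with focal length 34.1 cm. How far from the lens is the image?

For a concave lens, f = -34.1 cm.
Thin-lens equation: 1/q = 1/f − 1/p = 1/(-34.10) − 1/(272) = -0.02933 − 0.003676 = -0.03300, so q = -30.3 cm.
The image is virtual, upright and reduced, on the same side as the object.

30.3 cm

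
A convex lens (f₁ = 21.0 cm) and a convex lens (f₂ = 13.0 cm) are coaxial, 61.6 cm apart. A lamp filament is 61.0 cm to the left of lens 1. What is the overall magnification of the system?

m = +0.412

Lens 1: 1/d_i1 = 1/(21.0) − 1/(61.0) = 0.03123, so d_i1 = 32.02 cm; m₁ = −d_i1/d_o1 = -0.5249.
d_o2 = 61.6 − (32.02) = 29.58 cm.
Lens 2: 1/d_i2 = 1/(13.0) − 1/(29.58) = 0.04312, so d_i2 = 23.19 cm; m₂ = −d_i2/d_o2 = -0.7841.
m = m₁·m₂ = (-0.5249)(-0.7841) = +0.412.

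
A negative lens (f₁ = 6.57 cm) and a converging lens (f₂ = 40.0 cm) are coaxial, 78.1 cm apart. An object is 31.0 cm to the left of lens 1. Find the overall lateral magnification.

f₁ = −6.57 cm (diverging).
Lens 1: 1/d_i1 = 1/(-6.57) − 1/(31.0) = -0.1845, so d_i1 = -5.421 cm; m₁ = −d_i1/d_o1 = +0.1749.
d_o2 = 78.1 − (-5.421) = 83.52 cm.
Lens 2: 1/d_i2 = 1/(40.0) − 1/(83.52) = 0.01303, so d_i2 = 76.76 cm; m₂ = −d_i2/d_o2 = -0.9191.
m = m₁·m₂ = (+0.1749)(-0.9191) = -0.161.

m = -0.161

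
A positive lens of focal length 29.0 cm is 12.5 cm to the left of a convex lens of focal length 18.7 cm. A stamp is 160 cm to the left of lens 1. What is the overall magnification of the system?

Lens 1: 1/d_i1 = 1/(29.0) − 1/(160) = 0.02823, so d_i1 = 35.42 cm; m₁ = −d_i1/d_o1 = -0.2214.
d_o2 = 12.5 − (35.42) = -22.92 cm (virtual object).
Lens 2: 1/d_i2 = 1/(18.7) − 1/(-22.92) = 0.09711, so d_i2 = 10.30 cm; m₂ = −d_i2/d_o2 = +0.4493.
m = m₁·m₂ = (-0.2214)(+0.4493) = -0.0995.

m = -0.0995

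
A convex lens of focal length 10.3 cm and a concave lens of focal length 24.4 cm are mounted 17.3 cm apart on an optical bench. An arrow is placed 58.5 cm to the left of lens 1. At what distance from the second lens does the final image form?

Lens 1: 1/d_i1 = 1/f₁ − 1/d_o1 = 1/(10.3) − 1/(58.5) = 0.07999, so d_i1 = 12.50 cm.
The intermediate image is 12.50 cm to the right of lens 1, which is 17.3 − (12.50) = 4.800 cm to the left of lens 2, so d_o2 = +4.800 cm.
Lens 2 is diverging, so f₂ = −24.4 cm.
Lens 2: 1/d_i2 = 1/f₂ − 1/d_o2 = 1/(-24.4) − 1/(4.800) = -0.2493, so d_i2 = -4.01 cm.
The final image is virtual, 4.01 cm to the left of lens 2 (overall magnification ≈ -0.18).

4.01 cm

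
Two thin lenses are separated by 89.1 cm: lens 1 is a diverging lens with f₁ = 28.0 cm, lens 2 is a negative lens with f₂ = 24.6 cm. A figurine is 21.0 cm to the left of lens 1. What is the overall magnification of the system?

f₁ = −28.0 cm (diverging).
Lens 1: 1/d_i1 = 1/(-28.0) − 1/(21.0) = -0.08333, so d_i1 = -12.00 cm; m₁ = −d_i1/d_o1 = +0.5714.
d_o2 = 89.1 − (-12.00) = 101.1 cm.
f₂ = −24.6 cm (diverging).
Lens 2: 1/d_i2 = 1/(-24.6) − 1/(101.1) = -0.05054, so d_i2 = -19.79 cm; m₂ = −d_i2/d_o2 = +0.1957.
m = m₁·m₂ = (+0.5714)(+0.1957) = +0.112.

m = +0.112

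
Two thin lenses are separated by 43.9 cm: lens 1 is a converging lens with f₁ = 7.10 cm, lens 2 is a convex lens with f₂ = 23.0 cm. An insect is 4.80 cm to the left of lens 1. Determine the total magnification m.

m = -1.99

Lens 1: 1/d_i1 = 1/(7.10) − 1/(4.80) = -0.06749, so d_i1 = -14.82 cm; m₁ = −d_i1/d_o1 = +3.088.
d_o2 = 43.9 − (-14.82) = 58.72 cm.
Lens 2: 1/d_i2 = 1/(23.0) − 1/(58.72) = 0.02645, so d_i2 = 37.81 cm; m₂ = −d_i2/d_o2 = -0.6439.
m = m₁·m₂ = (+3.088)(-0.6439) = -1.99.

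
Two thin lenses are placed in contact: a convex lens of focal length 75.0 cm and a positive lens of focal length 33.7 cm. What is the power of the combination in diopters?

P = +4.30 D

P₁ = 1/f₁ = 1/(0.750 m) = +1.333 D; P₂ = 1/f₂ = 1/(0.337 m) = +2.967 D.
For thin lenses in contact, P = P₁ + P₂ = (+1.333) + (+2.967) = +4.30 D.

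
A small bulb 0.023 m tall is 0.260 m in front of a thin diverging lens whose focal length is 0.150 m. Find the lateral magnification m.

For a diverging lens, f = -0.150 m.
1/d_i = 1/f − 1/d_o = 1/(-0.1500) − 1/(0.260) = -10.51, so d_i = -0.09512 m.
m = −d_i/d_o = −(-0.09512)/(0.260) = +0.366.
The image is virtual, upright and reduced, on the same side as the object.

m = +0.366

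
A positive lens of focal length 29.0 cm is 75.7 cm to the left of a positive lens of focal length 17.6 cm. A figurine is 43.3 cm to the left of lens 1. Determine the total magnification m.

m = -1.20

Lens 1: 1/d_i1 = 1/(29.0) − 1/(43.3) = 0.01139, so d_i1 = 87.81 cm; m₁ = −d_i1/d_o1 = -2.028.
d_o2 = 75.7 − (87.81) = -12.11 cm (virtual object).
Lens 2: 1/d_i2 = 1/(17.6) − 1/(-12.11) = 0.1394, so d_i2 = 7.174 cm; m₂ = −d_i2/d_o2 = +0.5924.
m = m₁·m₂ = (-2.028)(+0.5924) = -1.20.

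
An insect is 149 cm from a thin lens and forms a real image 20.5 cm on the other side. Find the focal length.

Real image ⇒ d_i = +20.5 cm.
1/f = 1/d_o + 1/d_i = 1/(149) + 1/(20.5) = 0.05549, so f = 18.0 cm.
Since f is positive, the thin lens is converging.

f = 18.0 cm (converging)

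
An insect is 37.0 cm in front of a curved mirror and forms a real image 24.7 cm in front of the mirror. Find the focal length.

f = 14.8 cm (concave)

Real image ⇒ d_i = +24.7 cm.
1/f = 1/d_o + 1/d_i = 1/(37.0) + 1/(24.7) = 0.06751, so f = 14.8 cm.
Since f is positive, the curved mirror is concave.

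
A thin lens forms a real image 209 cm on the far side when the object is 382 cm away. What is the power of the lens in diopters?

d_i = +209 cm.
1/f = 1/d_o + 1/d_i = 1/(382) + 1/(209) = 0.007402 cm⁻¹.
f = 135.1 cm = 1.351 m, so P = 1/f = +0.740 D.

P = +0.740 D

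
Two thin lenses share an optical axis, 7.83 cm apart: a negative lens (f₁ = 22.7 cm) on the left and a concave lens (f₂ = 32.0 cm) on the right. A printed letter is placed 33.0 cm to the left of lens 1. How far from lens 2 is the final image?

Lens 1 is diverging, so f₁ = −22.7 cm.
Lens 1: 1/d_i1 = 1/f₁ − 1/d_o1 = 1/(-22.7) − 1/(33.0) = -0.07436, so d_i1 = -13.45 cm.
The intermediate image is 13.45 cm to the left of lens 1 (virtual), which is 7.83 − (-13.45) = 21.28 cm to the left of lens 2, so d_o2 = +21.28 cm.
Lens 2 is diverging, so f₂ = −32.0 cm.
Lens 2: 1/d_i2 = 1/f₂ − 1/d_o2 = 1/(-32.0) − 1/(21.28) = -0.07824, so d_i2 = -12.8 cm.
The final image is virtual, 12.8 cm to the left of lens 2 (overall magnification ≈ 0.24).

12.8 cm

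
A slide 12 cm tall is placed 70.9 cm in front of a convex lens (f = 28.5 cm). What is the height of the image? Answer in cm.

8.07 cm

1/d_i = 1/f − 1/d_o = 1/(28.50) − 1/(70.9) = 0.02098, so d_i = 47.66 cm.
m = −d_i/d_o = -0.6722.
|h_i| = |m|·h_o = 0.6722 × 12 = 8.07 cm. The image is real, inverted and reduced, on the far side of the lens.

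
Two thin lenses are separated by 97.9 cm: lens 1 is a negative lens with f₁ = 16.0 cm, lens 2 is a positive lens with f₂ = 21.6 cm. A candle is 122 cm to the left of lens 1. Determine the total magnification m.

m = -0.0277

f₁ = −16.0 cm (diverging).
Lens 1: 1/d_i1 = 1/(-16.0) − 1/(122) = -0.07070, so d_i1 = -14.14 cm; m₁ = −d_i1/d_o1 = +0.1159.
d_o2 = 97.9 − (-14.14) = 112.0 cm.
Lens 2: 1/d_i2 = 1/(21.6) − 1/(112.0) = 0.03737, so d_i2 = 26.76 cm; m₂ = −d_i2/d_o2 = -0.2389.
m = m₁·m₂ = (+0.1159)(-0.2389) = -0.0277.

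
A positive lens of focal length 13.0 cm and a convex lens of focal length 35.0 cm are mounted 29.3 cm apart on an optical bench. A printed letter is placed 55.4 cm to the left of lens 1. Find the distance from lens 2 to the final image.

Lens 1: 1/d_i1 = 1/f₁ − 1/d_o1 = 1/(13.0) − 1/(55.4) = 0.05887, so d_i1 = 16.99 cm.
The intermediate image is 16.99 cm to the right of lens 1, which is 29.3 − (16.99) = 12.31 cm to the left of lens 2, so d_o2 = +12.31 cm.
Lens 2: 1/d_i2 = 1/f₂ − 1/d_o2 = 1/(35.0) − 1/(12.31) = -0.05266, so d_i2 = -19.0 cm.
The final image is virtual, 19.0 cm to the left of lens 2 (overall magnification ≈ -0.47).

19.0 cm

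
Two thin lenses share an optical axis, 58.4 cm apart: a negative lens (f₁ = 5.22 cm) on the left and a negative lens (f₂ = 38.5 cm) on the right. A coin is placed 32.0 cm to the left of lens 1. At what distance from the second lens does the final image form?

23.9 cm

Lens 1 is diverging, so f₁ = −5.22 cm.
Lens 1: 1/d_i1 = 1/f₁ − 1/d_o1 = 1/(-5.22) − 1/(32.0) = -0.2228, so d_i1 = -4.488 cm.
The intermediate image is 4.488 cm to the left of lens 1 (virtual), which is 58.4 − (-4.488) = 62.89 cm to the left of lens 2, so d_o2 = +62.89 cm.
Lens 2 is diverging, so f₂ = −38.5 cm.
Lens 2: 1/d_i2 = 1/f₂ − 1/d_o2 = 1/(-38.5) − 1/(62.89) = -0.04187, so d_i2 = -23.9 cm.
The final image is virtual, 23.9 cm to the left of lens 2 (overall magnification ≈ 0.053).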